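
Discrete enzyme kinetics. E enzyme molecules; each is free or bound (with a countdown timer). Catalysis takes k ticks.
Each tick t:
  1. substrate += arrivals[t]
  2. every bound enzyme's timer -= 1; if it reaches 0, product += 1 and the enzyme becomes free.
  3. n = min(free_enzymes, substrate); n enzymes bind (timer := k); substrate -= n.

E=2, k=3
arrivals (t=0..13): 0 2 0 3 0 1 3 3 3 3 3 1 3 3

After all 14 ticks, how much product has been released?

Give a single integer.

t=0: arr=0 -> substrate=0 bound=0 product=0
t=1: arr=2 -> substrate=0 bound=2 product=0
t=2: arr=0 -> substrate=0 bound=2 product=0
t=3: arr=3 -> substrate=3 bound=2 product=0
t=4: arr=0 -> substrate=1 bound=2 product=2
t=5: arr=1 -> substrate=2 bound=2 product=2
t=6: arr=3 -> substrate=5 bound=2 product=2
t=7: arr=3 -> substrate=6 bound=2 product=4
t=8: arr=3 -> substrate=9 bound=2 product=4
t=9: arr=3 -> substrate=12 bound=2 product=4
t=10: arr=3 -> substrate=13 bound=2 product=6
t=11: arr=1 -> substrate=14 bound=2 product=6
t=12: arr=3 -> substrate=17 bound=2 product=6
t=13: arr=3 -> substrate=18 bound=2 product=8

Answer: 8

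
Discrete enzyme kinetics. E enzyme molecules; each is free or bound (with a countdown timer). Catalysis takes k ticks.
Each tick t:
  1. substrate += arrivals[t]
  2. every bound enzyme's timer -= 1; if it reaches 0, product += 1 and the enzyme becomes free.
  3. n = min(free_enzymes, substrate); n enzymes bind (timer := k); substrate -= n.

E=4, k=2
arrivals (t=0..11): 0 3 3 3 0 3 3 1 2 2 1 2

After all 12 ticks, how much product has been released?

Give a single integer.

t=0: arr=0 -> substrate=0 bound=0 product=0
t=1: arr=3 -> substrate=0 bound=3 product=0
t=2: arr=3 -> substrate=2 bound=4 product=0
t=3: arr=3 -> substrate=2 bound=4 product=3
t=4: arr=0 -> substrate=1 bound=4 product=4
t=5: arr=3 -> substrate=1 bound=4 product=7
t=6: arr=3 -> substrate=3 bound=4 product=8
t=7: arr=1 -> substrate=1 bound=4 product=11
t=8: arr=2 -> substrate=2 bound=4 product=12
t=9: arr=2 -> substrate=1 bound=4 product=15
t=10: arr=1 -> substrate=1 bound=4 product=16
t=11: arr=2 -> substrate=0 bound=4 product=19

Answer: 19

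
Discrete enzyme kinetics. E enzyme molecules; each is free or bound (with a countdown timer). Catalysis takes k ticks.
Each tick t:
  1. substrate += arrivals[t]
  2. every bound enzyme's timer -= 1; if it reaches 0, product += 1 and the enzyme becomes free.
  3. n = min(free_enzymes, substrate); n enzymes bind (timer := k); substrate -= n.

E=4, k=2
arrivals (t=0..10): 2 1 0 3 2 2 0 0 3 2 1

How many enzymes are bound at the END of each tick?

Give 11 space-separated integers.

Answer: 2 3 1 3 4 4 3 0 3 4 3

Derivation:
t=0: arr=2 -> substrate=0 bound=2 product=0
t=1: arr=1 -> substrate=0 bound=3 product=0
t=2: arr=0 -> substrate=0 bound=1 product=2
t=3: arr=3 -> substrate=0 bound=3 product=3
t=4: arr=2 -> substrate=1 bound=4 product=3
t=5: arr=2 -> substrate=0 bound=4 product=6
t=6: arr=0 -> substrate=0 bound=3 product=7
t=7: arr=0 -> substrate=0 bound=0 product=10
t=8: arr=3 -> substrate=0 bound=3 product=10
t=9: arr=2 -> substrate=1 bound=4 product=10
t=10: arr=1 -> substrate=0 bound=3 product=13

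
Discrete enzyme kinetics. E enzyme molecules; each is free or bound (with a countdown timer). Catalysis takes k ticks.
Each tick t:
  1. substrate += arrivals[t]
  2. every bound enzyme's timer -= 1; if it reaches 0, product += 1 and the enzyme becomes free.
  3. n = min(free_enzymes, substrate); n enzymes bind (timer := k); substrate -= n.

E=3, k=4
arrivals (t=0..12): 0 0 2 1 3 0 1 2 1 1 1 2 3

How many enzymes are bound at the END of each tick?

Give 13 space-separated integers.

t=0: arr=0 -> substrate=0 bound=0 product=0
t=1: arr=0 -> substrate=0 bound=0 product=0
t=2: arr=2 -> substrate=0 bound=2 product=0
t=3: arr=1 -> substrate=0 bound=3 product=0
t=4: arr=3 -> substrate=3 bound=3 product=0
t=5: arr=0 -> substrate=3 bound=3 product=0
t=6: arr=1 -> substrate=2 bound=3 product=2
t=7: arr=2 -> substrate=3 bound=3 product=3
t=8: arr=1 -> substrate=4 bound=3 product=3
t=9: arr=1 -> substrate=5 bound=3 product=3
t=10: arr=1 -> substrate=4 bound=3 product=5
t=11: arr=2 -> substrate=5 bound=3 product=6
t=12: arr=3 -> substrate=8 bound=3 product=6

Answer: 0 0 2 3 3 3 3 3 3 3 3 3 3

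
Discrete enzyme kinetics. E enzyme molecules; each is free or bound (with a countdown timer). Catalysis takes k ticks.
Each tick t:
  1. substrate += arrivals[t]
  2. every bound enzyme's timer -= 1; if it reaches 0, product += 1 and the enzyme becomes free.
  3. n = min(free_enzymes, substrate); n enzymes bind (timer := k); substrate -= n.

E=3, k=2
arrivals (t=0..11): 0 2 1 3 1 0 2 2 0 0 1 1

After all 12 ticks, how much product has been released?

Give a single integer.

t=0: arr=0 -> substrate=0 bound=0 product=0
t=1: arr=2 -> substrate=0 bound=2 product=0
t=2: arr=1 -> substrate=0 bound=3 product=0
t=3: arr=3 -> substrate=1 bound=3 product=2
t=4: arr=1 -> substrate=1 bound=3 product=3
t=5: arr=0 -> substrate=0 bound=2 product=5
t=6: arr=2 -> substrate=0 bound=3 product=6
t=7: arr=2 -> substrate=1 bound=3 product=7
t=8: arr=0 -> substrate=0 bound=2 product=9
t=9: arr=0 -> substrate=0 bound=1 product=10
t=10: arr=1 -> substrate=0 bound=1 product=11
t=11: arr=1 -> substrate=0 bound=2 product=11

Answer: 11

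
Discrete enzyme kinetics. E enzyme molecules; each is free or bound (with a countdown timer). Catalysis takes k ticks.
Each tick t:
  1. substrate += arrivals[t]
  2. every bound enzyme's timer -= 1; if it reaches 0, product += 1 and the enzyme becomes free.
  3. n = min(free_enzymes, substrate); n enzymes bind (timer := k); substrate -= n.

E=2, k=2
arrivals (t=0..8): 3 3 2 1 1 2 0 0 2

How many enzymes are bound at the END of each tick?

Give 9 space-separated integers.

t=0: arr=3 -> substrate=1 bound=2 product=0
t=1: arr=3 -> substrate=4 bound=2 product=0
t=2: arr=2 -> substrate=4 bound=2 product=2
t=3: arr=1 -> substrate=5 bound=2 product=2
t=4: arr=1 -> substrate=4 bound=2 product=4
t=5: arr=2 -> substrate=6 bound=2 product=4
t=6: arr=0 -> substrate=4 bound=2 product=6
t=7: arr=0 -> substrate=4 bound=2 product=6
t=8: arr=2 -> substrate=4 bound=2 product=8

Answer: 2 2 2 2 2 2 2 2 2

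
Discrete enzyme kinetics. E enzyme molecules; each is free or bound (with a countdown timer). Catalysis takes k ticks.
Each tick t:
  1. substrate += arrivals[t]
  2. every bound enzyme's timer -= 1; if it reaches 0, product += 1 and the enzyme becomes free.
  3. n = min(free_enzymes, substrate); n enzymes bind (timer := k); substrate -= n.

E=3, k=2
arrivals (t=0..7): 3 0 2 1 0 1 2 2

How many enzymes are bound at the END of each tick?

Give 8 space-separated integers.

Answer: 3 3 2 3 1 1 3 3

Derivation:
t=0: arr=3 -> substrate=0 bound=3 product=0
t=1: arr=0 -> substrate=0 bound=3 product=0
t=2: arr=2 -> substrate=0 bound=2 product=3
t=3: arr=1 -> substrate=0 bound=3 product=3
t=4: arr=0 -> substrate=0 bound=1 product=5
t=5: arr=1 -> substrate=0 bound=1 product=6
t=6: arr=2 -> substrate=0 bound=3 product=6
t=7: arr=2 -> substrate=1 bound=3 product=7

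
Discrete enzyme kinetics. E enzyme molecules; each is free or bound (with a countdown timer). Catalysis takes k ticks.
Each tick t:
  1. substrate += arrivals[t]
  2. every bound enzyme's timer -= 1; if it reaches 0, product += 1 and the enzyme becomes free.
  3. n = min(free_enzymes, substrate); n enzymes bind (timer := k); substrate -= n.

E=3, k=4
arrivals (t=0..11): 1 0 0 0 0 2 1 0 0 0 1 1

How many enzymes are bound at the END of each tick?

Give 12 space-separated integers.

Answer: 1 1 1 1 0 2 3 3 3 1 1 2

Derivation:
t=0: arr=1 -> substrate=0 bound=1 product=0
t=1: arr=0 -> substrate=0 bound=1 product=0
t=2: arr=0 -> substrate=0 bound=1 product=0
t=3: arr=0 -> substrate=0 bound=1 product=0
t=4: arr=0 -> substrate=0 bound=0 product=1
t=5: arr=2 -> substrate=0 bound=2 product=1
t=6: arr=1 -> substrate=0 bound=3 product=1
t=7: arr=0 -> substrate=0 bound=3 product=1
t=8: arr=0 -> substrate=0 bound=3 product=1
t=9: arr=0 -> substrate=0 bound=1 product=3
t=10: arr=1 -> substrate=0 bound=1 product=4
t=11: arr=1 -> substrate=0 bound=2 product=4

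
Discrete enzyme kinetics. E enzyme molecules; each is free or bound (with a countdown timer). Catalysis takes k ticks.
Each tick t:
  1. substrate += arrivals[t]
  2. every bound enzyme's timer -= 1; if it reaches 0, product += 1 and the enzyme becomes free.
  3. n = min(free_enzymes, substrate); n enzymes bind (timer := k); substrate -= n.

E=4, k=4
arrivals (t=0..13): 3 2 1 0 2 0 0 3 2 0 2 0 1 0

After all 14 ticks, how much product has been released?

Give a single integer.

t=0: arr=3 -> substrate=0 bound=3 product=0
t=1: arr=2 -> substrate=1 bound=4 product=0
t=2: arr=1 -> substrate=2 bound=4 product=0
t=3: arr=0 -> substrate=2 bound=4 product=0
t=4: arr=2 -> substrate=1 bound=4 product=3
t=5: arr=0 -> substrate=0 bound=4 product=4
t=6: arr=0 -> substrate=0 bound=4 product=4
t=7: arr=3 -> substrate=3 bound=4 product=4
t=8: arr=2 -> substrate=2 bound=4 product=7
t=9: arr=0 -> substrate=1 bound=4 product=8
t=10: arr=2 -> substrate=3 bound=4 product=8
t=11: arr=0 -> substrate=3 bound=4 product=8
t=12: arr=1 -> substrate=1 bound=4 product=11
t=13: arr=0 -> substrate=0 bound=4 product=12

Answer: 12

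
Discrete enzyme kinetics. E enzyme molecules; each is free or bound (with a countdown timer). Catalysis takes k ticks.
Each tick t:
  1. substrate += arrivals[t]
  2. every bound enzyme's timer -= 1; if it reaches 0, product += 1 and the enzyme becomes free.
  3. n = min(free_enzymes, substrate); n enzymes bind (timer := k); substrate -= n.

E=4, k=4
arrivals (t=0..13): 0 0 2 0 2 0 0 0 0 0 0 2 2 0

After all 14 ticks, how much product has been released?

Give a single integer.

t=0: arr=0 -> substrate=0 bound=0 product=0
t=1: arr=0 -> substrate=0 bound=0 product=0
t=2: arr=2 -> substrate=0 bound=2 product=0
t=3: arr=0 -> substrate=0 bound=2 product=0
t=4: arr=2 -> substrate=0 bound=4 product=0
t=5: arr=0 -> substrate=0 bound=4 product=0
t=6: arr=0 -> substrate=0 bound=2 product=2
t=7: arr=0 -> substrate=0 bound=2 product=2
t=8: arr=0 -> substrate=0 bound=0 product=4
t=9: arr=0 -> substrate=0 bound=0 product=4
t=10: arr=0 -> substrate=0 bound=0 product=4
t=11: arr=2 -> substrate=0 bound=2 product=4
t=12: arr=2 -> substrate=0 bound=4 product=4
t=13: arr=0 -> substrate=0 bound=4 product=4

Answer: 4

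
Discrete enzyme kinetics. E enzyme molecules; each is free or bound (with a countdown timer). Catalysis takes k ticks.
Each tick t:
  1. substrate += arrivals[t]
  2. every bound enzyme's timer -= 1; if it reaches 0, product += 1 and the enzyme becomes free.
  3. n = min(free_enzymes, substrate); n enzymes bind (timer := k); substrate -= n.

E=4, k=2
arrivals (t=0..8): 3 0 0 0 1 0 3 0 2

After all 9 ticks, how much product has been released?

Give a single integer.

t=0: arr=3 -> substrate=0 bound=3 product=0
t=1: arr=0 -> substrate=0 bound=3 product=0
t=2: arr=0 -> substrate=0 bound=0 product=3
t=3: arr=0 -> substrate=0 bound=0 product=3
t=4: arr=1 -> substrate=0 bound=1 product=3
t=5: arr=0 -> substrate=0 bound=1 product=3
t=6: arr=3 -> substrate=0 bound=3 product=4
t=7: arr=0 -> substrate=0 bound=3 product=4
t=8: arr=2 -> substrate=0 bound=2 product=7

Answer: 7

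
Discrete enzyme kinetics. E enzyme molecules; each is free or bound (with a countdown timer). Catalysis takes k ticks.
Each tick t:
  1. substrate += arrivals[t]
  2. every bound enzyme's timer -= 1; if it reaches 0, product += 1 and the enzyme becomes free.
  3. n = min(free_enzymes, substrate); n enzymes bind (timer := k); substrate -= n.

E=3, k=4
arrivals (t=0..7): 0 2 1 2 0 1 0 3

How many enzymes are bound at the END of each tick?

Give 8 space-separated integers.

Answer: 0 2 3 3 3 3 3 3

Derivation:
t=0: arr=0 -> substrate=0 bound=0 product=0
t=1: arr=2 -> substrate=0 bound=2 product=0
t=2: arr=1 -> substrate=0 bound=3 product=0
t=3: arr=2 -> substrate=2 bound=3 product=0
t=4: arr=0 -> substrate=2 bound=3 product=0
t=5: arr=1 -> substrate=1 bound=3 product=2
t=6: arr=0 -> substrate=0 bound=3 product=3
t=7: arr=3 -> substrate=3 bound=3 product=3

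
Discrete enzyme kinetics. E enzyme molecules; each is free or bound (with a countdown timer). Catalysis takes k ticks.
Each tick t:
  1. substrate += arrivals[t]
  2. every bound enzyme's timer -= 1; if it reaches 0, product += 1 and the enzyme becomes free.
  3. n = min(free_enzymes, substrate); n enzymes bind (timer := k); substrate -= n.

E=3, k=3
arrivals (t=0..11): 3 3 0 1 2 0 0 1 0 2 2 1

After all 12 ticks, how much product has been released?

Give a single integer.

Answer: 9

Derivation:
t=0: arr=3 -> substrate=0 bound=3 product=0
t=1: arr=3 -> substrate=3 bound=3 product=0
t=2: arr=0 -> substrate=3 bound=3 product=0
t=3: arr=1 -> substrate=1 bound=3 product=3
t=4: arr=2 -> substrate=3 bound=3 product=3
t=5: arr=0 -> substrate=3 bound=3 product=3
t=6: arr=0 -> substrate=0 bound=3 product=6
t=7: arr=1 -> substrate=1 bound=3 product=6
t=8: arr=0 -> substrate=1 bound=3 product=6
t=9: arr=2 -> substrate=0 bound=3 product=9
t=10: arr=2 -> substrate=2 bound=3 product=9
t=11: arr=1 -> substrate=3 bound=3 product=9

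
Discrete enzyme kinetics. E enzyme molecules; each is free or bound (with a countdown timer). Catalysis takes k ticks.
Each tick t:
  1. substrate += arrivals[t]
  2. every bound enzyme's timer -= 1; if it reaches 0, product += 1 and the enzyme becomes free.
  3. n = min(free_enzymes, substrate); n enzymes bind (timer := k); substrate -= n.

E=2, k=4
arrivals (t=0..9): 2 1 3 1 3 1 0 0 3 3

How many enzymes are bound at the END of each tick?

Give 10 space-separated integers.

Answer: 2 2 2 2 2 2 2 2 2 2

Derivation:
t=0: arr=2 -> substrate=0 bound=2 product=0
t=1: arr=1 -> substrate=1 bound=2 product=0
t=2: arr=3 -> substrate=4 bound=2 product=0
t=3: arr=1 -> substrate=5 bound=2 product=0
t=4: arr=3 -> substrate=6 bound=2 product=2
t=5: arr=1 -> substrate=7 bound=2 product=2
t=6: arr=0 -> substrate=7 bound=2 product=2
t=7: arr=0 -> substrate=7 bound=2 product=2
t=8: arr=3 -> substrate=8 bound=2 product=4
t=9: arr=3 -> substrate=11 bound=2 product=4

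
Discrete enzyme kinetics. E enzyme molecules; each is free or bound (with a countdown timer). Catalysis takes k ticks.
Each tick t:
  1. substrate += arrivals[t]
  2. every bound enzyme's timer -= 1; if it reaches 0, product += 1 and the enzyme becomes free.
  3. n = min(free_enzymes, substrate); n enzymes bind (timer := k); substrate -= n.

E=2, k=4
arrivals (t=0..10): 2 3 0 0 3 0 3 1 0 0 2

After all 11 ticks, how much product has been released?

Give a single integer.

Answer: 4

Derivation:
t=0: arr=2 -> substrate=0 bound=2 product=0
t=1: arr=3 -> substrate=3 bound=2 product=0
t=2: arr=0 -> substrate=3 bound=2 product=0
t=3: arr=0 -> substrate=3 bound=2 product=0
t=4: arr=3 -> substrate=4 bound=2 product=2
t=5: arr=0 -> substrate=4 bound=2 product=2
t=6: arr=3 -> substrate=7 bound=2 product=2
t=7: arr=1 -> substrate=8 bound=2 product=2
t=8: arr=0 -> substrate=6 bound=2 product=4
t=9: arr=0 -> substrate=6 bound=2 product=4
t=10: arr=2 -> substrate=8 bound=2 product=4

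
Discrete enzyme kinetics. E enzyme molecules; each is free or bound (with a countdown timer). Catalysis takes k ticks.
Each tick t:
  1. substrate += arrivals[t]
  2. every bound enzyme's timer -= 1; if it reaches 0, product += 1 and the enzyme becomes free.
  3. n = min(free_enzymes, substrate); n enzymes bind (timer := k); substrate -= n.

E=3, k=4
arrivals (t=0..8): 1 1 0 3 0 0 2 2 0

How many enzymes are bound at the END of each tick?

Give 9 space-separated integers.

t=0: arr=1 -> substrate=0 bound=1 product=0
t=1: arr=1 -> substrate=0 bound=2 product=0
t=2: arr=0 -> substrate=0 bound=2 product=0
t=3: arr=3 -> substrate=2 bound=3 product=0
t=4: arr=0 -> substrate=1 bound=3 product=1
t=5: arr=0 -> substrate=0 bound=3 product=2
t=6: arr=2 -> substrate=2 bound=3 product=2
t=7: arr=2 -> substrate=3 bound=3 product=3
t=8: arr=0 -> substrate=2 bound=3 product=4

Answer: 1 2 2 3 3 3 3 3 3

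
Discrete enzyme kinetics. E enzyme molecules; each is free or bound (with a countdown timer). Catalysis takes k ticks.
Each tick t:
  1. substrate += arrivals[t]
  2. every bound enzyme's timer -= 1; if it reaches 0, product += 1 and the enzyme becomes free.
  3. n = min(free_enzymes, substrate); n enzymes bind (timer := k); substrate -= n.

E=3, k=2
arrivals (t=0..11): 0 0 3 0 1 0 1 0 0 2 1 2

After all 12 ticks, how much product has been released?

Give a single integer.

Answer: 7

Derivation:
t=0: arr=0 -> substrate=0 bound=0 product=0
t=1: arr=0 -> substrate=0 bound=0 product=0
t=2: arr=3 -> substrate=0 bound=3 product=0
t=3: arr=0 -> substrate=0 bound=3 product=0
t=4: arr=1 -> substrate=0 bound=1 product=3
t=5: arr=0 -> substrate=0 bound=1 product=3
t=6: arr=1 -> substrate=0 bound=1 product=4
t=7: arr=0 -> substrate=0 bound=1 product=4
t=8: arr=0 -> substrate=0 bound=0 product=5
t=9: arr=2 -> substrate=0 bound=2 product=5
t=10: arr=1 -> substrate=0 bound=3 product=5
t=11: arr=2 -> substrate=0 bound=3 product=7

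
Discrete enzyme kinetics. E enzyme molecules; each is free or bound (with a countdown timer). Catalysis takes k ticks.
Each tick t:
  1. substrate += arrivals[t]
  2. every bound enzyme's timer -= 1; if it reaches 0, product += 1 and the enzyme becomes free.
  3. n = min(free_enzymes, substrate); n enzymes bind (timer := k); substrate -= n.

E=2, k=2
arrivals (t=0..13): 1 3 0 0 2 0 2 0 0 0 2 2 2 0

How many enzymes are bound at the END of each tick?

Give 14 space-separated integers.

t=0: arr=1 -> substrate=0 bound=1 product=0
t=1: arr=3 -> substrate=2 bound=2 product=0
t=2: arr=0 -> substrate=1 bound=2 product=1
t=3: arr=0 -> substrate=0 bound=2 product=2
t=4: arr=2 -> substrate=1 bound=2 product=3
t=5: arr=0 -> substrate=0 bound=2 product=4
t=6: arr=2 -> substrate=1 bound=2 product=5
t=7: arr=0 -> substrate=0 bound=2 product=6
t=8: arr=0 -> substrate=0 bound=1 product=7
t=9: arr=0 -> substrate=0 bound=0 product=8
t=10: arr=2 -> substrate=0 bound=2 product=8
t=11: arr=2 -> substrate=2 bound=2 product=8
t=12: arr=2 -> substrate=2 bound=2 product=10
t=13: arr=0 -> substrate=2 bound=2 product=10

Answer: 1 2 2 2 2 2 2 2 1 0 2 2 2 2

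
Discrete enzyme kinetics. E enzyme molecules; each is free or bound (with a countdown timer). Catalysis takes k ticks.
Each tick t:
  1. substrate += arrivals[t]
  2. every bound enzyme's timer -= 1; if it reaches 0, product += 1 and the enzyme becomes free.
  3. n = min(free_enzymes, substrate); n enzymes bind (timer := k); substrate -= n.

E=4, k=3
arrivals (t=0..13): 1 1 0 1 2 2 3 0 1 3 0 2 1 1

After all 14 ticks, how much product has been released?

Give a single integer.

t=0: arr=1 -> substrate=0 bound=1 product=0
t=1: arr=1 -> substrate=0 bound=2 product=0
t=2: arr=0 -> substrate=0 bound=2 product=0
t=3: arr=1 -> substrate=0 bound=2 product=1
t=4: arr=2 -> substrate=0 bound=3 product=2
t=5: arr=2 -> substrate=1 bound=4 product=2
t=6: arr=3 -> substrate=3 bound=4 product=3
t=7: arr=0 -> substrate=1 bound=4 product=5
t=8: arr=1 -> substrate=1 bound=4 product=6
t=9: arr=3 -> substrate=3 bound=4 product=7
t=10: arr=0 -> substrate=1 bound=4 product=9
t=11: arr=2 -> substrate=2 bound=4 product=10
t=12: arr=1 -> substrate=2 bound=4 product=11
t=13: arr=1 -> substrate=1 bound=4 product=13

Answer: 13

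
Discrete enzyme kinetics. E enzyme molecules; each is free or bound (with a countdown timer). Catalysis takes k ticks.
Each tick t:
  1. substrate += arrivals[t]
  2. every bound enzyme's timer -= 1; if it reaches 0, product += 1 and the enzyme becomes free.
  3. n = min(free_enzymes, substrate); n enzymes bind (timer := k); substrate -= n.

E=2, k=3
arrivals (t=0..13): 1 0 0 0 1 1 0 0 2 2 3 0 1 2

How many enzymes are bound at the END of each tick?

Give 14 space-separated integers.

t=0: arr=1 -> substrate=0 bound=1 product=0
t=1: arr=0 -> substrate=0 bound=1 product=0
t=2: arr=0 -> substrate=0 bound=1 product=0
t=3: arr=0 -> substrate=0 bound=0 product=1
t=4: arr=1 -> substrate=0 bound=1 product=1
t=5: arr=1 -> substrate=0 bound=2 product=1
t=6: arr=0 -> substrate=0 bound=2 product=1
t=7: arr=0 -> substrate=0 bound=1 product=2
t=8: arr=2 -> substrate=0 bound=2 product=3
t=9: arr=2 -> substrate=2 bound=2 product=3
t=10: arr=3 -> substrate=5 bound=2 product=3
t=11: arr=0 -> substrate=3 bound=2 product=5
t=12: arr=1 -> substrate=4 bound=2 product=5
t=13: arr=2 -> substrate=6 bound=2 product=5

Answer: 1 1 1 0 1 2 2 1 2 2 2 2 2 2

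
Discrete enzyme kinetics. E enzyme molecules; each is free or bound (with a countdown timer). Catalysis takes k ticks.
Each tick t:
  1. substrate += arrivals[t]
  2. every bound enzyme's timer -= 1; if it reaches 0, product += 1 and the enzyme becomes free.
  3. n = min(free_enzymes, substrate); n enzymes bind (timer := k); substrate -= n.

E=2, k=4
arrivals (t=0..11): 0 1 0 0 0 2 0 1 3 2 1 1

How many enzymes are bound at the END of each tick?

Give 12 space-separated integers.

Answer: 0 1 1 1 1 2 2 2 2 2 2 2

Derivation:
t=0: arr=0 -> substrate=0 bound=0 product=0
t=1: arr=1 -> substrate=0 bound=1 product=0
t=2: arr=0 -> substrate=0 bound=1 product=0
t=3: arr=0 -> substrate=0 bound=1 product=0
t=4: arr=0 -> substrate=0 bound=1 product=0
t=5: arr=2 -> substrate=0 bound=2 product=1
t=6: arr=0 -> substrate=0 bound=2 product=1
t=7: arr=1 -> substrate=1 bound=2 product=1
t=8: arr=3 -> substrate=4 bound=2 product=1
t=9: arr=2 -> substrate=4 bound=2 product=3
t=10: arr=1 -> substrate=5 bound=2 product=3
t=11: arr=1 -> substrate=6 bound=2 product=3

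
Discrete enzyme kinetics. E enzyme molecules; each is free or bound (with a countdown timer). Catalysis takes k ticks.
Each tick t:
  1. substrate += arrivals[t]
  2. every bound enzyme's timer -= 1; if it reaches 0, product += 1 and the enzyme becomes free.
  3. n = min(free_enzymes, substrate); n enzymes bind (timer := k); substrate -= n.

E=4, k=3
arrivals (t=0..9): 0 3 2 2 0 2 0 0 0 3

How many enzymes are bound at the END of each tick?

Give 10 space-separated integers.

t=0: arr=0 -> substrate=0 bound=0 product=0
t=1: arr=3 -> substrate=0 bound=3 product=0
t=2: arr=2 -> substrate=1 bound=4 product=0
t=3: arr=2 -> substrate=3 bound=4 product=0
t=4: arr=0 -> substrate=0 bound=4 product=3
t=5: arr=2 -> substrate=1 bound=4 product=4
t=6: arr=0 -> substrate=1 bound=4 product=4
t=7: arr=0 -> substrate=0 bound=2 product=7
t=8: arr=0 -> substrate=0 bound=1 product=8
t=9: arr=3 -> substrate=0 bound=4 product=8

Answer: 0 3 4 4 4 4 4 2 1 4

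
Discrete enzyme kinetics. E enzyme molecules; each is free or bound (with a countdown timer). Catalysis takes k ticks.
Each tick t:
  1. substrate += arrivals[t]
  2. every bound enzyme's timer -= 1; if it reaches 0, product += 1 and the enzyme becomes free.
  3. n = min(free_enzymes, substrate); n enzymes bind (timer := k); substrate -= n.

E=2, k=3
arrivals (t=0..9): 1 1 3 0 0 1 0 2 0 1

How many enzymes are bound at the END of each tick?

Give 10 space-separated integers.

Answer: 1 2 2 2 2 2 2 2 2 2

Derivation:
t=0: arr=1 -> substrate=0 bound=1 product=0
t=1: arr=1 -> substrate=0 bound=2 product=0
t=2: arr=3 -> substrate=3 bound=2 product=0
t=3: arr=0 -> substrate=2 bound=2 product=1
t=4: arr=0 -> substrate=1 bound=2 product=2
t=5: arr=1 -> substrate=2 bound=2 product=2
t=6: arr=0 -> substrate=1 bound=2 product=3
t=7: arr=2 -> substrate=2 bound=2 product=4
t=8: arr=0 -> substrate=2 bound=2 product=4
t=9: arr=1 -> substrate=2 bound=2 product=5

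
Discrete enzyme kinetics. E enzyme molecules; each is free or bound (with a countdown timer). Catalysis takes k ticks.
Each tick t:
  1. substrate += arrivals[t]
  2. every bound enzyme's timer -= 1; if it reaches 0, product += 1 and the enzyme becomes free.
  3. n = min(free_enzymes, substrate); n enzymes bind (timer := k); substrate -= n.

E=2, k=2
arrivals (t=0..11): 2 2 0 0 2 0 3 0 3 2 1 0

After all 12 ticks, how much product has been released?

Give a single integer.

t=0: arr=2 -> substrate=0 bound=2 product=0
t=1: arr=2 -> substrate=2 bound=2 product=0
t=2: arr=0 -> substrate=0 bound=2 product=2
t=3: arr=0 -> substrate=0 bound=2 product=2
t=4: arr=2 -> substrate=0 bound=2 product=4
t=5: arr=0 -> substrate=0 bound=2 product=4
t=6: arr=3 -> substrate=1 bound=2 product=6
t=7: arr=0 -> substrate=1 bound=2 product=6
t=8: arr=3 -> substrate=2 bound=2 product=8
t=9: arr=2 -> substrate=4 bound=2 product=8
t=10: arr=1 -> substrate=3 bound=2 product=10
t=11: arr=0 -> substrate=3 bound=2 product=10

Answer: 10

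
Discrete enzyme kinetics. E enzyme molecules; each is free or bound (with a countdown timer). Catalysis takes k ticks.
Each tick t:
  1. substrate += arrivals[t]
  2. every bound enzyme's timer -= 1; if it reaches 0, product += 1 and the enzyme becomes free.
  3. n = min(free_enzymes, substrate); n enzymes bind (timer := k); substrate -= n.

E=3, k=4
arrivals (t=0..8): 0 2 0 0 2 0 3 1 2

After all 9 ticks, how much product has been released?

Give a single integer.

t=0: arr=0 -> substrate=0 bound=0 product=0
t=1: arr=2 -> substrate=0 bound=2 product=0
t=2: arr=0 -> substrate=0 bound=2 product=0
t=3: arr=0 -> substrate=0 bound=2 product=0
t=4: arr=2 -> substrate=1 bound=3 product=0
t=5: arr=0 -> substrate=0 bound=2 product=2
t=6: arr=3 -> substrate=2 bound=3 product=2
t=7: arr=1 -> substrate=3 bound=3 product=2
t=8: arr=2 -> substrate=4 bound=3 product=3

Answer: 3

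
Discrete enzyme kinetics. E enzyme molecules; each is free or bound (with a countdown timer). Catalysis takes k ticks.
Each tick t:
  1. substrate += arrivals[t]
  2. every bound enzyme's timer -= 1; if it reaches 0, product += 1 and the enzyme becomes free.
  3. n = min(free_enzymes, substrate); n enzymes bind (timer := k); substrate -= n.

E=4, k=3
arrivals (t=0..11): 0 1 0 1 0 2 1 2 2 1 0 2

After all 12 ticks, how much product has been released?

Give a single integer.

t=0: arr=0 -> substrate=0 bound=0 product=0
t=1: arr=1 -> substrate=0 bound=1 product=0
t=2: arr=0 -> substrate=0 bound=1 product=0
t=3: arr=1 -> substrate=0 bound=2 product=0
t=4: arr=0 -> substrate=0 bound=1 product=1
t=5: arr=2 -> substrate=0 bound=3 product=1
t=6: arr=1 -> substrate=0 bound=3 product=2
t=7: arr=2 -> substrate=1 bound=4 product=2
t=8: arr=2 -> substrate=1 bound=4 product=4
t=9: arr=1 -> substrate=1 bound=4 product=5
t=10: arr=0 -> substrate=0 bound=4 product=6
t=11: arr=2 -> substrate=0 bound=4 product=8

Answer: 8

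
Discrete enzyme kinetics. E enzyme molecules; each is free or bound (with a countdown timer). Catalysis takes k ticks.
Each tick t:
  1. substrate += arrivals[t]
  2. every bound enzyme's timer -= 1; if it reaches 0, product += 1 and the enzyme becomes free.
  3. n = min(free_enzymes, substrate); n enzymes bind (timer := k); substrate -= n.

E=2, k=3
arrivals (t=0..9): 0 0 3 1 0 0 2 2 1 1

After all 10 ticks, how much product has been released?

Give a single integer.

t=0: arr=0 -> substrate=0 bound=0 product=0
t=1: arr=0 -> substrate=0 bound=0 product=0
t=2: arr=3 -> substrate=1 bound=2 product=0
t=3: arr=1 -> substrate=2 bound=2 product=0
t=4: arr=0 -> substrate=2 bound=2 product=0
t=5: arr=0 -> substrate=0 bound=2 product=2
t=6: arr=2 -> substrate=2 bound=2 product=2
t=7: arr=2 -> substrate=4 bound=2 product=2
t=8: arr=1 -> substrate=3 bound=2 product=4
t=9: arr=1 -> substrate=4 bound=2 product=4

Answer: 4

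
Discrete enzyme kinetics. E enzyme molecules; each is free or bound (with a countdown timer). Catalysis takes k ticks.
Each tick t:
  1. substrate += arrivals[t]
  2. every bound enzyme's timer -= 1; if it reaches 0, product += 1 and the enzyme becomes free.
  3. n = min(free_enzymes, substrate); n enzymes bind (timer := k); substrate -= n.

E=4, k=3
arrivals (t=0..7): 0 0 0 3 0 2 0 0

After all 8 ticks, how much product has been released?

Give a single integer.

Answer: 3

Derivation:
t=0: arr=0 -> substrate=0 bound=0 product=0
t=1: arr=0 -> substrate=0 bound=0 product=0
t=2: arr=0 -> substrate=0 bound=0 product=0
t=3: arr=3 -> substrate=0 bound=3 product=0
t=4: arr=0 -> substrate=0 bound=3 product=0
t=5: arr=2 -> substrate=1 bound=4 product=0
t=6: arr=0 -> substrate=0 bound=2 product=3
t=7: arr=0 -> substrate=0 bound=2 product=3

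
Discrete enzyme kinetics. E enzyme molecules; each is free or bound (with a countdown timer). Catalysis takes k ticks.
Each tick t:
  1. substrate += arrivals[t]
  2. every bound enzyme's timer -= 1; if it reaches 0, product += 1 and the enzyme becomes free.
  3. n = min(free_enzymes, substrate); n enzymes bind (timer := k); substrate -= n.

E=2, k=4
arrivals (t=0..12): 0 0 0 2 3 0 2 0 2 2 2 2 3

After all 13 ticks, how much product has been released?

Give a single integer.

Answer: 4

Derivation:
t=0: arr=0 -> substrate=0 bound=0 product=0
t=1: arr=0 -> substrate=0 bound=0 product=0
t=2: arr=0 -> substrate=0 bound=0 product=0
t=3: arr=2 -> substrate=0 bound=2 product=0
t=4: arr=3 -> substrate=3 bound=2 product=0
t=5: arr=0 -> substrate=3 bound=2 product=0
t=6: arr=2 -> substrate=5 bound=2 product=0
t=7: arr=0 -> substrate=3 bound=2 product=2
t=8: arr=2 -> substrate=5 bound=2 product=2
t=9: arr=2 -> substrate=7 bound=2 product=2
t=10: arr=2 -> substrate=9 bound=2 product=2
t=11: arr=2 -> substrate=9 bound=2 product=4
t=12: arr=3 -> substrate=12 bound=2 product=4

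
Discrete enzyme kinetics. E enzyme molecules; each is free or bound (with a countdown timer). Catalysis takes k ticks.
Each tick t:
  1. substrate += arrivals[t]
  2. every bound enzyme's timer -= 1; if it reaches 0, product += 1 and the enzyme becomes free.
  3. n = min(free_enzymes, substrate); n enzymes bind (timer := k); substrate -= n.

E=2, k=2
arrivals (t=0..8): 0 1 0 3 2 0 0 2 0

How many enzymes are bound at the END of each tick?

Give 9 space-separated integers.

t=0: arr=0 -> substrate=0 bound=0 product=0
t=1: arr=1 -> substrate=0 bound=1 product=0
t=2: arr=0 -> substrate=0 bound=1 product=0
t=3: arr=3 -> substrate=1 bound=2 product=1
t=4: arr=2 -> substrate=3 bound=2 product=1
t=5: arr=0 -> substrate=1 bound=2 product=3
t=6: arr=0 -> substrate=1 bound=2 product=3
t=7: arr=2 -> substrate=1 bound=2 product=5
t=8: arr=0 -> substrate=1 bound=2 product=5

Answer: 0 1 1 2 2 2 2 2 2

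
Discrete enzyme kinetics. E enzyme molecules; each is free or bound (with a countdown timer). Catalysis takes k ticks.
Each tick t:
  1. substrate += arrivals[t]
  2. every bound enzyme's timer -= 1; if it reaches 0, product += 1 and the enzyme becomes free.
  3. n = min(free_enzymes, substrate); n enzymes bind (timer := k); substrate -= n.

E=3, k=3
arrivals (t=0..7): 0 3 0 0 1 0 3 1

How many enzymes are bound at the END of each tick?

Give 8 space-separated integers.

Answer: 0 3 3 3 1 1 3 3

Derivation:
t=0: arr=0 -> substrate=0 bound=0 product=0
t=1: arr=3 -> substrate=0 bound=3 product=0
t=2: arr=0 -> substrate=0 bound=3 product=0
t=3: arr=0 -> substrate=0 bound=3 product=0
t=4: arr=1 -> substrate=0 bound=1 product=3
t=5: arr=0 -> substrate=0 bound=1 product=3
t=6: arr=3 -> substrate=1 bound=3 product=3
t=7: arr=1 -> substrate=1 bound=3 product=4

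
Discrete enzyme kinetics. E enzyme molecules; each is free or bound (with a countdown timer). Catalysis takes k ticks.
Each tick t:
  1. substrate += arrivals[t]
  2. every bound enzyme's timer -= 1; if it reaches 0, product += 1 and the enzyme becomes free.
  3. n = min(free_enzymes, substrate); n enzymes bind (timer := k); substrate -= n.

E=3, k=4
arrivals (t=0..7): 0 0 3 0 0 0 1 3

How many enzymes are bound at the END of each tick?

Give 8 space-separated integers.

t=0: arr=0 -> substrate=0 bound=0 product=0
t=1: arr=0 -> substrate=0 bound=0 product=0
t=2: arr=3 -> substrate=0 bound=3 product=0
t=3: arr=0 -> substrate=0 bound=3 product=0
t=4: arr=0 -> substrate=0 bound=3 product=0
t=5: arr=0 -> substrate=0 bound=3 product=0
t=6: arr=1 -> substrate=0 bound=1 product=3
t=7: arr=3 -> substrate=1 bound=3 product=3

Answer: 0 0 3 3 3 3 1 3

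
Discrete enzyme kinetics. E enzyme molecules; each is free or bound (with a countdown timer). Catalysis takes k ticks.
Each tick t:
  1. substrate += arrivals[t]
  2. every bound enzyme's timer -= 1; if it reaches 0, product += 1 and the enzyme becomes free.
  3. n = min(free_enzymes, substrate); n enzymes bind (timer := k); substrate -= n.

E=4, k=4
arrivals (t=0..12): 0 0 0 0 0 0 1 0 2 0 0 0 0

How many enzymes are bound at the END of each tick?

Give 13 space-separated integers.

t=0: arr=0 -> substrate=0 bound=0 product=0
t=1: arr=0 -> substrate=0 bound=0 product=0
t=2: arr=0 -> substrate=0 bound=0 product=0
t=3: arr=0 -> substrate=0 bound=0 product=0
t=4: arr=0 -> substrate=0 bound=0 product=0
t=5: arr=0 -> substrate=0 bound=0 product=0
t=6: arr=1 -> substrate=0 bound=1 product=0
t=7: arr=0 -> substrate=0 bound=1 product=0
t=8: arr=2 -> substrate=0 bound=3 product=0
t=9: arr=0 -> substrate=0 bound=3 product=0
t=10: arr=0 -> substrate=0 bound=2 product=1
t=11: arr=0 -> substrate=0 bound=2 product=1
t=12: arr=0 -> substrate=0 bound=0 product=3

Answer: 0 0 0 0 0 0 1 1 3 3 2 2 0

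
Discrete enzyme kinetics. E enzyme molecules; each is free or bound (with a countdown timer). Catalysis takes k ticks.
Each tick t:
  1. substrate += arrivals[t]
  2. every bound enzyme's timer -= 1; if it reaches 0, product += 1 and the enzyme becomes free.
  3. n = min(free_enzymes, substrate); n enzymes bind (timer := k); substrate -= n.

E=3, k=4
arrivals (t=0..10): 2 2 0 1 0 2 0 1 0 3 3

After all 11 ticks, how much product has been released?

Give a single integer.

Answer: 6

Derivation:
t=0: arr=2 -> substrate=0 bound=2 product=0
t=1: arr=2 -> substrate=1 bound=3 product=0
t=2: arr=0 -> substrate=1 bound=3 product=0
t=3: arr=1 -> substrate=2 bound=3 product=0
t=4: arr=0 -> substrate=0 bound=3 product=2
t=5: arr=2 -> substrate=1 bound=3 product=3
t=6: arr=0 -> substrate=1 bound=3 product=3
t=7: arr=1 -> substrate=2 bound=3 product=3
t=8: arr=0 -> substrate=0 bound=3 product=5
t=9: arr=3 -> substrate=2 bound=3 product=6
t=10: arr=3 -> substrate=5 bound=3 product=6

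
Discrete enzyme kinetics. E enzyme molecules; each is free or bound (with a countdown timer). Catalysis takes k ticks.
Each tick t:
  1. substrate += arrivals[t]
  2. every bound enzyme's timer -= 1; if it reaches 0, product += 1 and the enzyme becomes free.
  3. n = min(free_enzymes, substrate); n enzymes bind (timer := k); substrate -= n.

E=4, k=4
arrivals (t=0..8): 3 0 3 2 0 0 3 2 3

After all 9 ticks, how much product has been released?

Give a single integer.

Answer: 7

Derivation:
t=0: arr=3 -> substrate=0 bound=3 product=0
t=1: arr=0 -> substrate=0 bound=3 product=0
t=2: arr=3 -> substrate=2 bound=4 product=0
t=3: arr=2 -> substrate=4 bound=4 product=0
t=4: arr=0 -> substrate=1 bound=4 product=3
t=5: arr=0 -> substrate=1 bound=4 product=3
t=6: arr=3 -> substrate=3 bound=4 product=4
t=7: arr=2 -> substrate=5 bound=4 product=4
t=8: arr=3 -> substrate=5 bound=4 product=7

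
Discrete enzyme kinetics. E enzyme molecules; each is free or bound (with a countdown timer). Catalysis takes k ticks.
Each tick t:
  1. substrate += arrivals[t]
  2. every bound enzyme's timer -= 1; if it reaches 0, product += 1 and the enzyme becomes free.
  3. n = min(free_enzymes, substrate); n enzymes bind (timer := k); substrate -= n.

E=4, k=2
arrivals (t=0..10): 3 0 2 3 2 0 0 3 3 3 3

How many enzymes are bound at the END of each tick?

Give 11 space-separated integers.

Answer: 3 3 2 4 4 3 1 3 4 4 4

Derivation:
t=0: arr=3 -> substrate=0 bound=3 product=0
t=1: arr=0 -> substrate=0 bound=3 product=0
t=2: arr=2 -> substrate=0 bound=2 product=3
t=3: arr=3 -> substrate=1 bound=4 product=3
t=4: arr=2 -> substrate=1 bound=4 product=5
t=5: arr=0 -> substrate=0 bound=3 product=7
t=6: arr=0 -> substrate=0 bound=1 product=9
t=7: arr=3 -> substrate=0 bound=3 product=10
t=8: arr=3 -> substrate=2 bound=4 product=10
t=9: arr=3 -> substrate=2 bound=4 product=13
t=10: arr=3 -> substrate=4 bound=4 product=14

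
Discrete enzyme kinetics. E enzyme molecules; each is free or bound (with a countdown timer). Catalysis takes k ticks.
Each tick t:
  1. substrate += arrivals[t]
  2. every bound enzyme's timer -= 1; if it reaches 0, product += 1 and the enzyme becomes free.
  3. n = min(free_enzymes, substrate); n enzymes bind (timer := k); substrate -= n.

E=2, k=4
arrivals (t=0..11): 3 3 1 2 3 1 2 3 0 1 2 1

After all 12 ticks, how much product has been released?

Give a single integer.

t=0: arr=3 -> substrate=1 bound=2 product=0
t=1: arr=3 -> substrate=4 bound=2 product=0
t=2: arr=1 -> substrate=5 bound=2 product=0
t=3: arr=2 -> substrate=7 bound=2 product=0
t=4: arr=3 -> substrate=8 bound=2 product=2
t=5: arr=1 -> substrate=9 bound=2 product=2
t=6: arr=2 -> substrate=11 bound=2 product=2
t=7: arr=3 -> substrate=14 bound=2 product=2
t=8: arr=0 -> substrate=12 bound=2 product=4
t=9: arr=1 -> substrate=13 bound=2 product=4
t=10: arr=2 -> substrate=15 bound=2 product=4
t=11: arr=1 -> substrate=16 bound=2 product=4

Answer: 4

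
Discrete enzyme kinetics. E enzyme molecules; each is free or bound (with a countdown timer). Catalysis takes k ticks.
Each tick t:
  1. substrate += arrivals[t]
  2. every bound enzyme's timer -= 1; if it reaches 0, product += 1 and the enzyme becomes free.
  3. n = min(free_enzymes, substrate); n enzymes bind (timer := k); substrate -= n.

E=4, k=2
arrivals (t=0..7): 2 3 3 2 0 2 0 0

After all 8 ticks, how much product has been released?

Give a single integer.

t=0: arr=2 -> substrate=0 bound=2 product=0
t=1: arr=3 -> substrate=1 bound=4 product=0
t=2: arr=3 -> substrate=2 bound=4 product=2
t=3: arr=2 -> substrate=2 bound=4 product=4
t=4: arr=0 -> substrate=0 bound=4 product=6
t=5: arr=2 -> substrate=0 bound=4 product=8
t=6: arr=0 -> substrate=0 bound=2 product=10
t=7: arr=0 -> substrate=0 bound=0 product=12

Answer: 12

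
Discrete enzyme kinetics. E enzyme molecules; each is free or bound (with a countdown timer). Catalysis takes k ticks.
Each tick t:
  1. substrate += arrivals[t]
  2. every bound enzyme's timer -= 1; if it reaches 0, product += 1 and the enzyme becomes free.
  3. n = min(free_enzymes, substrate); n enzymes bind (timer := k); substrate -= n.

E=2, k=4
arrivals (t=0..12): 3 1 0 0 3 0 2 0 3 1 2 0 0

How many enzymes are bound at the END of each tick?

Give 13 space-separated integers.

t=0: arr=3 -> substrate=1 bound=2 product=0
t=1: arr=1 -> substrate=2 bound=2 product=0
t=2: arr=0 -> substrate=2 bound=2 product=0
t=3: arr=0 -> substrate=2 bound=2 product=0
t=4: arr=3 -> substrate=3 bound=2 product=2
t=5: arr=0 -> substrate=3 bound=2 product=2
t=6: arr=2 -> substrate=5 bound=2 product=2
t=7: arr=0 -> substrate=5 bound=2 product=2
t=8: arr=3 -> substrate=6 bound=2 product=4
t=9: arr=1 -> substrate=7 bound=2 product=4
t=10: arr=2 -> substrate=9 bound=2 product=4
t=11: arr=0 -> substrate=9 bound=2 product=4
t=12: arr=0 -> substrate=7 bound=2 product=6

Answer: 2 2 2 2 2 2 2 2 2 2 2 2 2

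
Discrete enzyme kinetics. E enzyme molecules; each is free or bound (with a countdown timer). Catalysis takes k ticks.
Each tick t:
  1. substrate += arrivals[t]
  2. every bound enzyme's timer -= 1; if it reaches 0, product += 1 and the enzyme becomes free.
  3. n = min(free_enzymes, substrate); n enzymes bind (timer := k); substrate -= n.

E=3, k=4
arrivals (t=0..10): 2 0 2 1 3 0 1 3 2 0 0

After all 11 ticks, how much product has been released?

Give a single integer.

Answer: 6

Derivation:
t=0: arr=2 -> substrate=0 bound=2 product=0
t=1: arr=0 -> substrate=0 bound=2 product=0
t=2: arr=2 -> substrate=1 bound=3 product=0
t=3: arr=1 -> substrate=2 bound=3 product=0
t=4: arr=3 -> substrate=3 bound=3 product=2
t=5: arr=0 -> substrate=3 bound=3 product=2
t=6: arr=1 -> substrate=3 bound=3 product=3
t=7: arr=3 -> substrate=6 bound=3 product=3
t=8: arr=2 -> substrate=6 bound=3 product=5
t=9: arr=0 -> substrate=6 bound=3 product=5
t=10: arr=0 -> substrate=5 bound=3 product=6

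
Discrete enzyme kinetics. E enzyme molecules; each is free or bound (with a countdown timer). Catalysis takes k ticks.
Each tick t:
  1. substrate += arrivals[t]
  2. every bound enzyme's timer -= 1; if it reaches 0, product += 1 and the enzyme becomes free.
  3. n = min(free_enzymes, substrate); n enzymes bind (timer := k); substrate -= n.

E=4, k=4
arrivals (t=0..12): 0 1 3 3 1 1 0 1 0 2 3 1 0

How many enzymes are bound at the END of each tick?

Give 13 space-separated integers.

t=0: arr=0 -> substrate=0 bound=0 product=0
t=1: arr=1 -> substrate=0 bound=1 product=0
t=2: arr=3 -> substrate=0 bound=4 product=0
t=3: arr=3 -> substrate=3 bound=4 product=0
t=4: arr=1 -> substrate=4 bound=4 product=0
t=5: arr=1 -> substrate=4 bound=4 product=1
t=6: arr=0 -> substrate=1 bound=4 product=4
t=7: arr=1 -> substrate=2 bound=4 product=4
t=8: arr=0 -> substrate=2 bound=4 product=4
t=9: arr=2 -> substrate=3 bound=4 product=5
t=10: arr=3 -> substrate=3 bound=4 product=8
t=11: arr=1 -> substrate=4 bound=4 product=8
t=12: arr=0 -> substrate=4 bound=4 product=8

Answer: 0 1 4 4 4 4 4 4 4 4 4 4 4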